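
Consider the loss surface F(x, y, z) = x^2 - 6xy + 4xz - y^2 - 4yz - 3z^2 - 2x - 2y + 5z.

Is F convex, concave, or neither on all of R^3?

F is quadratic, so its Hessian is the constant matrix H = [[2, -6, 4], [-6, -2, -4], [4, -4, -6]].
Leading principal minors: 2, -40, 432.
Neither pattern holds ⇒ H is indefinite ⇒ neither convex nor concave.

neither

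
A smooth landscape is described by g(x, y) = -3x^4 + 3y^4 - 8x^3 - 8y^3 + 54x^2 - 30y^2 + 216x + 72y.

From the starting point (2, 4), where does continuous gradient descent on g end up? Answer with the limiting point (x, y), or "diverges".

(-2, 3)

g is separable, so gradient descent decouples: x follows -∂g/∂x, y follows -∂g/∂y.
∂g/∂x = -12(x - 3)(x + 2)(x + 3); at x=2 this is 240, so x decreases.
∂g/∂y = 12(y - 3)(y - 1)(y + 2); at y=4 this is 216, so y decreases.
x converges to its nearest critical value -2 (a local min of the x-part); y converges to 3. The iterate converges to (-2, 3).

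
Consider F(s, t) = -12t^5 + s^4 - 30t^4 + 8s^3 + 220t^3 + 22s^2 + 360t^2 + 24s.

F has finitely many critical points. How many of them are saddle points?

F separates as a function of s plus a function of t, so ∇F=0 decouples.
∂F/∂s = 4(s + 1)(s + 2)(s + 3) = 0 at s ∈ {-3, -2, -1}; ∂F/∂t = -60t(t - 3)(t + 1)(t + 4) = 0 at t ∈ {-4, -1, 0, 3}.
The Hessian is diagonal: diag(F_ss, F_tt). Second derivatives: F_ss(-3)=8, F_ss(-2)=-4, F_ss(-1)=8; F_tt(-4)=5040, F_tt(-1)=-720, F_tt(0)=720, F_tt(3)=-5040.
Saddle points occur where the two diagonal entries have opposite signs: (-3, -1), (-3, 3), (-2, -4), (-2, 0), (-1, -1), (-1, 3). Count: 6.

6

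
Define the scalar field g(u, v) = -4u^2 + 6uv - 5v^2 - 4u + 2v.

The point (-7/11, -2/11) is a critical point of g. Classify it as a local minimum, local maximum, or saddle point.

local maximum

The Hessian of g is constant: H = [[-8, 6], [6, -10]].
det(H) = (-8)·(-10) − 6² = 44.
det(H) > 0 and tr(H) = -18 < 0, so H is negative definite and the point is a local maximum.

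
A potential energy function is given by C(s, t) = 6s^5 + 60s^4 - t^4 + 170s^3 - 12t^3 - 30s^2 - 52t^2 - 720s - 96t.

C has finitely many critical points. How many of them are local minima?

2

C separates as a function of s plus a function of t, so ∇C=0 decouples.
∂C/∂s = 30(s - 1)(s + 2)(s + 3)(s + 4) = 0 at s ∈ {-4, -3, -2, 1}; ∂C/∂t = -4(t + 2)(t + 3)(t + 4) = 0 at t ∈ {-4, -3, -2}.
The Hessian is diagonal: diag(C_ss, C_tt). Second derivatives: C_ss(-4)=-300, C_ss(-3)=120, C_ss(-2)=-180, C_ss(1)=1800; C_tt(-4)=-8, C_tt(-3)=4, C_tt(-2)=-8.
Local minima occur where both diagonal entries positive: (-3, -3), (1, -3). Count: 2.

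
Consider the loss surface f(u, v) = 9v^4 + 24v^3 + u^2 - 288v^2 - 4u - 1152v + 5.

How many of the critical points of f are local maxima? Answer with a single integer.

f separates as a function of u plus a function of v, so ∇f=0 decouples.
∂f/∂u = 2(u - 2) = 0 at u ∈ {2}; ∂f/∂v = 36(v - 4)(v + 2)(v + 4) = 0 at v ∈ {-4, -2, 4}.
The Hessian is diagonal: diag(f_uu, f_vv). Second derivatives: f_uu(2)=2; f_vv(-4)=576, f_vv(-2)=-432, f_vv(4)=1728.
Local maxima occur where both diagonal entries negative: none. Count: 0.

0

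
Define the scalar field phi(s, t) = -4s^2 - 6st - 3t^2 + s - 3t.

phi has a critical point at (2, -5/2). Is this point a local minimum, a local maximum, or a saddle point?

The Hessian of phi is constant: H = [[-8, -6], [-6, -6]].
det(H) = (-8)·(-6) − (-6)² = 12.
det(H) > 0 and tr(H) = -14 < 0, so H is negative definite and the point is a local maximum.

local maximum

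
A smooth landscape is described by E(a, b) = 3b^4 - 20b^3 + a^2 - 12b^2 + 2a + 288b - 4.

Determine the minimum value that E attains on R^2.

-421

E(a,b) separates as P(a) + Q(b) − 4, so its minimum is min P + min Q − 4.
P'(a) = 2a + 2 vanishes at a ∈ {-1}; Q'(b) = 12(b - 4)(b - 3)(b + 2) vanishes at b ∈ {-2, 3, 4}.
Local minima of P (where P''>0): P(-1)=-1. Local minima of Q: Q(-2)=-416, Q(4)=448.
So the global minimum of E is P(-1) + Q(-2) − 4 = -1 − 416 − 4 = -421, attained at (-1, -2).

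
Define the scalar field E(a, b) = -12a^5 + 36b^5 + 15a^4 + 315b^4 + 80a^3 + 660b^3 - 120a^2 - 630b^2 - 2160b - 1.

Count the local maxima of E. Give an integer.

E separates as a function of a plus a function of b, so ∇E=0 decouples.
∂E/∂a = -60a(a - 2)(a - 1)(a + 2) = 0 at a ∈ {-2, 0, 1, 2}; ∂E/∂b = 180(b - 1)(b + 1)(b + 3)(b + 4) = 0 at b ∈ {-4, -3, -1, 1}.
The Hessian is diagonal: diag(E_aa, E_bb). Second derivatives: E_aa(-2)=1440, E_aa(0)=-240, E_aa(1)=180, E_aa(2)=-480; E_bb(-4)=-2700, E_bb(-3)=1440, E_bb(-1)=-2160, E_bb(1)=7200.
Local maxima occur where both diagonal entries negative: (0, -4), (0, -1), (2, -4), (2, -1). Count: 4.

4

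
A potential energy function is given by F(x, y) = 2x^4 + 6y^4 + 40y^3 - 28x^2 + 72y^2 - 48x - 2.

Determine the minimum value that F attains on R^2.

F(x,y) separates as P(x) + Q(y) − 2, so its minimum is min P + min Q − 2.
P'(x) = 8(x - 3)(x + 1)(x + 2) vanishes at x ∈ {-2, -1, 3}; Q'(y) = 24y(y + 2)(y + 3) vanishes at y ∈ {-3, -2, 0}.
Local minima of P (where P''>0): P(-2)=16, P(3)=-234. Local minima of Q: Q(-3)=54, Q(0)=0.
So the global minimum of F is P(3) + Q(0) − 2 = -234 + 0 − 2 = -236, attained at (3, 0).

-236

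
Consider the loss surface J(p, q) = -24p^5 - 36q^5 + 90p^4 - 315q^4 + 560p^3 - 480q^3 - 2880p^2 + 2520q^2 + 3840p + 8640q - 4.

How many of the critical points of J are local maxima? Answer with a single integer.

J separates as a function of p plus a function of q, so ∇J=0 decouples.
∂J/∂p = -120(p - 4)(p - 2)(p - 1)(p + 4) = 0 at p ∈ {-4, 1, 2, 4}; ∂J/∂q = -180(q - 2)(q + 2)(q + 3)(q + 4) = 0 at q ∈ {-4, -3, -2, 2}.
The Hessian is diagonal: diag(J_pp, J_qq). Second derivatives: J_pp(-4)=28800, J_pp(1)=-1800, J_pp(2)=1440, J_pp(4)=-5760; J_qq(-4)=2160, J_qq(-3)=-900, J_qq(-2)=1440, J_qq(2)=-21600.
Local maxima occur where both diagonal entries negative: (1, -3), (1, 2), (4, -3), (4, 2). Count: 4.

4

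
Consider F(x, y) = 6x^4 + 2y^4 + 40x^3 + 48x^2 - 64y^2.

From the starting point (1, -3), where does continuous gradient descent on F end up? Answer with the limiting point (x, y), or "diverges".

F is separable, so gradient descent decouples: x follows -∂F/∂x, y follows -∂F/∂y.
∂F/∂x = 24x(x + 1)(x + 4); at x=1 this is 240, so x decreases.
∂F/∂y = 8y(y - 4)(y + 4); at y=-3 this is 168, so y decreases.
x converges to its nearest critical value 0 (a local min of the x-part); y converges to -4. The iterate converges to (0, -4).

(0, -4)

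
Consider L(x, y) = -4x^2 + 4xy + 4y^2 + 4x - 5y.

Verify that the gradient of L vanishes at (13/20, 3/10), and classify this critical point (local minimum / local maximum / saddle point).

∇L = (-8x + 4y + 4, 4x + 8y - 5); substituting (13/20, 3/10) gives ∇L = (0, 0), so (13/20, 3/10) is indeed a critical point.
The Hessian of L is constant: H = [[-8, 4], [4, 8]].
det(H) = (-8)·8 − 4² = -80.
Since det(H) < 0, H is indefinite and the critical point is a saddle point.

saddle point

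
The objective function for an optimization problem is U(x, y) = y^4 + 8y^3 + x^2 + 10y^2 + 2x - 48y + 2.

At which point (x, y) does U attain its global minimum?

(-1, 1)

U(x,y) separates as P(x) + Q(y) + 2, so its minimum is min P + min Q + 2.
P'(x) = 2x + 2 vanishes at x ∈ {-1}; Q'(y) = 4(y - 1)(y + 3)(y + 4) vanishes at y ∈ {-4, -3, 1}.
Local minima of P (where P''>0): P(-1)=-1. Local minima of Q: Q(-4)=96, Q(1)=-29.
So the global minimum of U is P(-1) + Q(1) + 2 = -1 − 29 + 2 = -28, attained at (-1, 1).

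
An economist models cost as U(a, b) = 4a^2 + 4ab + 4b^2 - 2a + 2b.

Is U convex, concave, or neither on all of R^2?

convex

U is quadratic, so its Hessian is the constant matrix H = [[8, 4], [4, 8]].
det(H) = 48, tr(H) = 16.
det(H) > 0 and tr(H) > 0, so H is positive definite everywhere: convex.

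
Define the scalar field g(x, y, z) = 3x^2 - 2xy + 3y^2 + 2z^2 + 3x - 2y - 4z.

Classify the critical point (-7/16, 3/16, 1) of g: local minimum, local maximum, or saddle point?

The Hessian is constant: H = [[6, -2, 0], [-2, 6, 0], [0, 0, 4]].
Leading principal minors: Δ₁ = 6, Δ₂ = 32, Δ₃ = 128.
All leading minors are positive, so H is positive definite: a local minimum.

local minimum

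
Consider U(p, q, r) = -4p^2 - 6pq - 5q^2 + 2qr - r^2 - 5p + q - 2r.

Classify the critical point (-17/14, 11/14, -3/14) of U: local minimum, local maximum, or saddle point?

The Hessian is constant: H = [[-8, -6, 0], [-6, -10, 2], [0, 2, -2]].
Leading principal minors: Δ₁ = -8, Δ₂ = 44, Δ₃ = -56.
The minors alternate sign starting negative (−, +, −), so H is negative definite: a local maximum.

local maximum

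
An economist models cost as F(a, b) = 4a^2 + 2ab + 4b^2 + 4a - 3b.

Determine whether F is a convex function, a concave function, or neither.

F is quadratic, so its Hessian is the constant matrix H = [[8, 2], [2, 8]].
det(H) = 60, tr(H) = 16.
det(H) > 0 and tr(H) > 0, so H is positive definite everywhere: convex.

convex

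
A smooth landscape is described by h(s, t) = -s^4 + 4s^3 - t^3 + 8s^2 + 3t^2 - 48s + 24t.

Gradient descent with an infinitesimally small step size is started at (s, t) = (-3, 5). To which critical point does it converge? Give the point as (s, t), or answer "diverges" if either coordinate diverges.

h is separable, so gradient descent decouples: s follows -∂h/∂s, t follows -∂h/∂t.
∂h/∂s = -4(s - 3)(s - 2)(s + 2); at s=-3 this is 120, so s decreases.
∂h/∂t = -3(t - 4)(t + 2); at t=5 this is -21, so t increases.
The s-coordinate has no critical point in that direction and runs off to infinity.

diverges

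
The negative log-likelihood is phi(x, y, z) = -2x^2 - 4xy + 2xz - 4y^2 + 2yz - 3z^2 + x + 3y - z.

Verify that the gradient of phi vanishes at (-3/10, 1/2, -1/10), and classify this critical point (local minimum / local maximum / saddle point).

local maximum

∇phi = (-4x - 4y + 2z + 1, -4x - 8y + 2z + 3, 2x + 2y - 6z - 1); substituting (-3/10, 1/2, -1/10) gives ∇phi = (0, 0, 0), so (-3/10, 1/2, -1/10) is indeed a critical point.
The Hessian is constant: H = [[-4, -4, 2], [-4, -8, 2], [2, 2, -6]].
Leading principal minors: Δ₁ = -4, Δ₂ = 16, Δ₃ = -80.
The minors alternate sign starting negative (−, +, −), so H is negative definite: a local maximum.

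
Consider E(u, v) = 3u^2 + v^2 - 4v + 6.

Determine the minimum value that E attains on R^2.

E(u,v) separates as P(u) + Q(v) + 6, so its minimum is min P + min Q + 6.
P'(u) = 6u vanishes at u ∈ {0}; Q'(v) = 2v - 4 vanishes at v ∈ {2}.
Local minima of P (where P''>0): P(0)=0. Local minima of Q: Q(2)=-4.
So the global minimum of E is P(0) + Q(2) + 6 = 0 − 4 + 6 = 2, attained at (0, 2).

2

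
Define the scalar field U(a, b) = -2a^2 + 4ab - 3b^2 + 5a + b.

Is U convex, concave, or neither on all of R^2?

U is quadratic, so its Hessian is the constant matrix H = [[-4, 4], [4, -6]].
det(H) = 8, tr(H) = -10.
det(H) > 0 and tr(H) < 0, so H is negative definite everywhere: concave.

concave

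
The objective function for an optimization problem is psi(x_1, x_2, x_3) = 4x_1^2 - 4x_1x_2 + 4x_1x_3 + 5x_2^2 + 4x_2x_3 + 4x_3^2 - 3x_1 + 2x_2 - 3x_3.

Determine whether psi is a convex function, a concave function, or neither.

psi is quadratic, so its Hessian is the constant matrix H = [[8, -4, 4], [-4, 10, 4], [4, 4, 8]].
Leading principal minors: 8, 64, 96.
All positive ⇒ H ≻ 0 ⇒ convex.

convex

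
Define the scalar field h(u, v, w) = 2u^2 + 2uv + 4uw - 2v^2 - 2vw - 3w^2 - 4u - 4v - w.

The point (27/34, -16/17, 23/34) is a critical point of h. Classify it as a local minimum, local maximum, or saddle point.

saddle point

The Hessian is constant: H = [[4, 2, 4], [2, -4, -2], [4, -2, -6]].
Leading principal minors: Δ₁ = 4, Δ₂ = -20, Δ₃ = 136.
The minors fit neither the all-positive nor the alternating-sign pattern, so H is indefinite: a saddle point.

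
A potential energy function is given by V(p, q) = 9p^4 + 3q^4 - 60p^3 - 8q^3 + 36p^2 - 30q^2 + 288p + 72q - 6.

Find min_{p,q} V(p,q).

-341

V(p,q) separates as A(p) + B(q) − 6, so its minimum is min A + min B − 6.
A'(p) = 36(p - 4)(p - 2)(p + 1) vanishes at p ∈ {-1, 2, 4}; B'(q) = 12(q - 3)(q - 1)(q + 2) vanishes at q ∈ {-2, 1, 3}.
Local minima of A (where A''>0): A(-1)=-183, A(4)=192. Local minima of B: B(-2)=-152, B(3)=-27.
So the global minimum of V is A(-1) + B(-2) − 6 = -183 − 152 − 6 = -341, attained at (-1, -2).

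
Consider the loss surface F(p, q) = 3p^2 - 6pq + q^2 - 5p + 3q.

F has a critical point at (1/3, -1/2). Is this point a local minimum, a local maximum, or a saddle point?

saddle point

The Hessian of F is constant: H = [[6, -6], [-6, 2]].
det(H) = 6·2 − (-6)² = -24.
Since det(H) < 0, H is indefinite and the critical point is a saddle point.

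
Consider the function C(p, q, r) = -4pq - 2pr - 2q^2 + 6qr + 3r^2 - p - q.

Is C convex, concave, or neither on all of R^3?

neither

C is quadratic, so its Hessian is the constant matrix H = [[0, -4, -2], [-4, -4, 6], [-2, 6, 6]].
Leading principal minors: 0, -16, 16.
Neither pattern holds ⇒ H is indefinite ⇒ neither convex nor concave.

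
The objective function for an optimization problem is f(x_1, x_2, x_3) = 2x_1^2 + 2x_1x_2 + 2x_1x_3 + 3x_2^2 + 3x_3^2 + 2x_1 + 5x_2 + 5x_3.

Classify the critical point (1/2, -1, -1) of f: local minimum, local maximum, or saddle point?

The Hessian is constant: H = [[4, 2, 2], [2, 6, 0], [2, 0, 6]].
Leading principal minors: Δ₁ = 4, Δ₂ = 20, Δ₃ = 96.
All leading minors are positive, so H is positive definite: a local minimum.

local minimum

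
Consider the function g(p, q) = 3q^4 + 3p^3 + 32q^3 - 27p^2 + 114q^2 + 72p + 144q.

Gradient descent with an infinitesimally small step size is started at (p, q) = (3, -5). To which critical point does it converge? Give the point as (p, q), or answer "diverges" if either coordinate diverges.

(4, -4)

g is separable, so gradient descent decouples: p follows -∂g/∂p, q follows -∂g/∂q.
∂g/∂p = 9(p - 4)(p - 2); at p=3 this is -9, so p increases.
∂g/∂q = 12(q + 1)(q + 3)(q + 4); at q=-5 this is -96, so q increases.
p converges to its nearest critical value 4 (a local min of the p-part); q converges to -4. The iterate converges to (4, -4).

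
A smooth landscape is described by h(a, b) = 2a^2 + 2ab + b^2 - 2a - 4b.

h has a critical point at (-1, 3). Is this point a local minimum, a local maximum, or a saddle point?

local minimum

The Hessian of h is constant: H = [[4, 2], [2, 2]].
det(H) = 4·2 − 2² = 4.
det(H) > 0 and tr(H) = 6 > 0, so H is positive definite and the point is a local minimum.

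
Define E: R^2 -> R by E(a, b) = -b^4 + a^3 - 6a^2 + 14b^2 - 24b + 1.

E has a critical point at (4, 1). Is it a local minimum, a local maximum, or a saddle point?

local minimum

The mixed partial ∂²E/∂a∂b is 0, so the Hessian at any point is diag(E_aa, E_bb) = diag(6(a - 2), 4(-3b^2 + 7)).
At (4, 1): H = diag(12, 16).
Both eigenvalues are positive, so H is positive definite: a local minimum.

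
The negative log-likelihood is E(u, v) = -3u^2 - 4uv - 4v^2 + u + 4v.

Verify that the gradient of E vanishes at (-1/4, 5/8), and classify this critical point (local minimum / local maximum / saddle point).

∇E = (-6u - 4v + 1, -4u - 8v + 4); substituting (-1/4, 5/8) gives ∇E = (0, 0), so (-1/4, 5/8) is indeed a critical point.
The Hessian of E is constant: H = [[-6, -4], [-4, -8]].
det(H) = (-6)·(-8) − (-4)² = 32.
det(H) > 0 and tr(H) = -14 < 0, so H is negative definite and the point is a local maximum.

local maximum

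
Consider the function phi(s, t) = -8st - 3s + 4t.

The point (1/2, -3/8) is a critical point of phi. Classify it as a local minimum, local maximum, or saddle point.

saddle point

The Hessian of phi is constant: H = [[0, -8], [-8, 0]].
det(H) = 0·0 − (-8)² = -64.
Since det(H) < 0, H is indefinite and the critical point is a saddle point.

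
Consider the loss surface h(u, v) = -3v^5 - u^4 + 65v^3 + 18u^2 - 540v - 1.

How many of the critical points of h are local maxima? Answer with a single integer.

h separates as a function of u plus a function of v, so ∇h=0 decouples.
∂h/∂u = -4u(u - 3)(u + 3) = 0 at u ∈ {-3, 0, 3}; ∂h/∂v = -15(v - 3)(v - 2)(v + 2)(v + 3) = 0 at v ∈ {-3, -2, 2, 3}.
The Hessian is diagonal: diag(h_uu, h_vv). Second derivatives: h_uu(-3)=-72, h_uu(0)=36, h_uu(3)=-72; h_vv(-3)=450, h_vv(-2)=-300, h_vv(2)=300, h_vv(3)=-450.
Local maxima occur where both diagonal entries negative: (-3, -2), (-3, 3), (3, -2), (3, 3). Count: 4.

4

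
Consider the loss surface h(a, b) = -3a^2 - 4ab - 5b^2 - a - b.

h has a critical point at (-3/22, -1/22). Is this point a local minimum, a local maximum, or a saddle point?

local maximum

The Hessian of h is constant: H = [[-6, -4], [-4, -10]].
det(H) = (-6)·(-10) − (-4)² = 44.
det(H) > 0 and tr(H) = -16 < 0, so H is negative definite and the point is a local maximum.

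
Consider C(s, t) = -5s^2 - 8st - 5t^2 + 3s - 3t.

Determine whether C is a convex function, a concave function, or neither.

C is quadratic, so its Hessian is the constant matrix H = [[-10, -8], [-8, -10]].
det(H) = 36, tr(H) = -20.
det(H) > 0 and tr(H) < 0, so H is negative definite everywhere: concave.

concave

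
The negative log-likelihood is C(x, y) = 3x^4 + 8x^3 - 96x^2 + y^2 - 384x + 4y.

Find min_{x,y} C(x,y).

-1796

C(x,y) separates as P(x) + Q(y), so its minimum is min P + min Q.
P'(x) = 12(x - 4)(x + 2)(x + 4) vanishes at x ∈ {-4, -2, 4}; Q'(y) = 2y + 4 vanishes at y ∈ {-2}.
Local minima of P (where P''>0): P(-4)=256, P(4)=-1792. Local minima of Q: Q(-2)=-4.
So the global minimum of C is P(4) + Q(-2) = -1792 − 4 = -1796, attained at (4, -2).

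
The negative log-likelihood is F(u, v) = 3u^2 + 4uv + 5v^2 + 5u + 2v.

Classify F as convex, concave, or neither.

F is quadratic, so its Hessian is the constant matrix H = [[6, 4], [4, 10]].
det(H) = 44, tr(H) = 16.
det(H) > 0 and tr(H) > 0, so H is positive definite everywhere: convex.

convex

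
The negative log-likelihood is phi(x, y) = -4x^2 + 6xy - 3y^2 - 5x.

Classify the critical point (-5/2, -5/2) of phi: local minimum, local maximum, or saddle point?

The Hessian of phi is constant: H = [[-8, 6], [6, -6]].
det(H) = (-8)·(-6) − 6² = 12.
det(H) > 0 and tr(H) = -14 < 0, so H is negative definite and the point is a local maximum.

local maximum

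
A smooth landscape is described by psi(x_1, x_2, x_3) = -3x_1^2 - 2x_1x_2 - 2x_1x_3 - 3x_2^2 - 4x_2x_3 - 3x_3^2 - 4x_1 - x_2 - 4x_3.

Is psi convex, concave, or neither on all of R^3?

concave

psi is quadratic, so its Hessian is the constant matrix H = [[-6, -2, -2], [-2, -6, -4], [-2, -4, -6]].
Leading principal minors: -6, 32, -104.
Signs alternate −, +, − ⇒ H ≺ 0 ⇒ concave.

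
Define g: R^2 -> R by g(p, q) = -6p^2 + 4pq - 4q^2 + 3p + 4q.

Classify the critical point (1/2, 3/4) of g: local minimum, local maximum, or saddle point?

The Hessian of g is constant: H = [[-12, 4], [4, -8]].
det(H) = (-12)·(-8) − 4² = 80.
det(H) > 0 and tr(H) = -20 < 0, so H is negative definite and the point is a local maximum.

local maximum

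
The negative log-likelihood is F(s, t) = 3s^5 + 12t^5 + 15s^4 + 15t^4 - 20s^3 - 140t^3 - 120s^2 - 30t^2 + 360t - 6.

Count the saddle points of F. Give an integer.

8

F separates as a function of s plus a function of t, so ∇F=0 decouples.
∂F/∂s = 15s(s - 2)(s + 2)(s + 4) = 0 at s ∈ {-4, -2, 0, 2}; ∂F/∂t = 60(t - 2)(t - 1)(t + 1)(t + 3) = 0 at t ∈ {-3, -1, 1, 2}.
The Hessian is diagonal: diag(F_ss, F_tt). Second derivatives: F_ss(-4)=-720, F_ss(-2)=240, F_ss(0)=-240, F_ss(2)=720; F_tt(-3)=-2400, F_tt(-1)=720, F_tt(1)=-480, F_tt(2)=900.
Saddle points occur where the two diagonal entries have opposite signs: (-4, -1), (-4, 2), (-2, -3), (-2, 1), (0, -1), (0, 2), (2, -3), (2, 1). Count: 8.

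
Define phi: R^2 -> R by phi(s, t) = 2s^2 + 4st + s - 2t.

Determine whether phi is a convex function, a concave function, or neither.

neither

phi is quadratic, so its Hessian is the constant matrix H = [[4, 4], [4, 0]].
det(H) = -16, tr(H) = 4.
det(H) < 0, so H is indefinite: neither convex nor concave.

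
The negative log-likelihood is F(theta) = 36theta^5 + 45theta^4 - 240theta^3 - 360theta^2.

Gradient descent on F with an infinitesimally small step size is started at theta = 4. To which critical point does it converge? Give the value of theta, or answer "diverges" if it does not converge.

F'(theta) = 180theta(theta - 2)(theta + 1)(theta + 2), so F'(4) = 43200.
Gradient descent moves in the -F' direction, i.e. theta is decreasing.
The nearest critical point in that direction is theta = 2, where F'' = 4320 > 0 (a local minimum). The iterate converges there.

2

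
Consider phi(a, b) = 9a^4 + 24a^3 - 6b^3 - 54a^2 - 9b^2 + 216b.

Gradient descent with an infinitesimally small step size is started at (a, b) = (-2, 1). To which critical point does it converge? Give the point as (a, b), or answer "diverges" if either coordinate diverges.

phi is separable, so gradient descent decouples: a follows -∂phi/∂a, b follows -∂phi/∂b.
∂phi/∂a = 36a(a - 1)(a + 3); at a=-2 this is 216, so a decreases.
∂phi/∂b = -18(b - 3)(b + 4); at b=1 this is 180, so b decreases.
a converges to its nearest critical value -3 (a local min of the a-part); b converges to -4. The iterate converges to (-3, -4).

(-3, -4)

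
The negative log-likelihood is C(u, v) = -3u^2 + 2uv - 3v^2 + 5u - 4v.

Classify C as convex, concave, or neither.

concave

C is quadratic, so its Hessian is the constant matrix H = [[-6, 2], [2, -6]].
det(H) = 32, tr(H) = -12.
det(H) > 0 and tr(H) < 0, so H is negative definite everywhere: concave.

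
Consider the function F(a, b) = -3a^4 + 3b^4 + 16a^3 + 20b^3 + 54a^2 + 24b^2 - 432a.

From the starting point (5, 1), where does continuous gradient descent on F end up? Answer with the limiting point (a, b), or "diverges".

diverges

F is separable, so gradient descent decouples: a follows -∂F/∂a, b follows -∂F/∂b.
∂F/∂a = -12(a - 4)(a - 3)(a + 3); at a=5 this is -192, so a increases.
∂F/∂b = 12b(b + 1)(b + 4); at b=1 this is 120, so b decreases.
The a-coordinate has no critical point in that direction and runs off to infinity.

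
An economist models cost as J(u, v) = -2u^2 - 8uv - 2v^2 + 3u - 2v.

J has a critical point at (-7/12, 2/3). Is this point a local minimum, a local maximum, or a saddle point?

The Hessian of J is constant: H = [[-4, -8], [-8, -4]].
det(H) = (-4)·(-4) − (-8)² = -48.
Since det(H) < 0, H is indefinite and the critical point is a saddle point.

saddle point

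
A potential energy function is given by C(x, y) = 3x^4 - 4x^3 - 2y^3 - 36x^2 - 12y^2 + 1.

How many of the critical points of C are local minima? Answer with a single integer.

2

C separates as a function of x plus a function of y, so ∇C=0 decouples.
∂C/∂x = 12x(x - 3)(x + 2) = 0 at x ∈ {-2, 0, 3}; ∂C/∂y = -6y(y + 4) = 0 at y ∈ {-4, 0}.
The Hessian is diagonal: diag(C_xx, C_yy). Second derivatives: C_xx(-2)=120, C_xx(0)=-72, C_xx(3)=180; C_yy(-4)=24, C_yy(0)=-24.
Local minima occur where both diagonal entries positive: (-2, -4), (3, -4). Count: 2.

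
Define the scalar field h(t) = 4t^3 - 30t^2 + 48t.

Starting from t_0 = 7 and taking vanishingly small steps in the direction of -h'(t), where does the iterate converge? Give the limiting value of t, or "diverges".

4

h'(t) = 12(t - 4)(t - 1), so h'(7) = 216.
Gradient descent moves in the -h' direction, i.e. t is decreasing.
The nearest critical point in that direction is t = 4, where h'' = 36 > 0 (a local minimum). The iterate converges there.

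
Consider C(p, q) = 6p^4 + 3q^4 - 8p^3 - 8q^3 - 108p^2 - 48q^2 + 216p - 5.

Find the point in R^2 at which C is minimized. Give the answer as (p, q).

(-3, 4)

C(p,q) separates as A(p) + B(q) − 5, so its minimum is min A + min B − 5.
A'(p) = 24(p - 3)(p - 1)(p + 3) vanishes at p ∈ {-3, 1, 3}; B'(q) = 12q(q - 4)(q + 2) vanishes at q ∈ {-2, 0, 4}.
Local minima of A (where A''>0): A(-3)=-918, A(3)=-54. Local minima of B: B(-2)=-80, B(4)=-512.
So the global minimum of C is A(-3) + B(4) − 5 = -918 − 512 − 5 = -1435, attained at (-3, 4).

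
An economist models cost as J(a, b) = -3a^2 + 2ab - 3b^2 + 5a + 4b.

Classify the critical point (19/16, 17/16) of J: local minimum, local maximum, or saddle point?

The Hessian of J is constant: H = [[-6, 2], [2, -6]].
det(H) = (-6)·(-6) − 2² = 32.
det(H) > 0 and tr(H) = -12 < 0, so H is negative definite and the point is a local maximum.

local maximum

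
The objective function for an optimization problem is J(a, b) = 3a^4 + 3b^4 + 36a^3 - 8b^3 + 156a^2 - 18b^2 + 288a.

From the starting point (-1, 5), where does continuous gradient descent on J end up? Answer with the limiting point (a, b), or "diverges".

(-2, 3)

J is separable, so gradient descent decouples: a follows -∂J/∂a, b follows -∂J/∂b.
∂J/∂a = 12(a + 2)(a + 3)(a + 4); at a=-1 this is 72, so a decreases.
∂J/∂b = 12b(b - 3)(b + 1); at b=5 this is 720, so b decreases.
a converges to its nearest critical value -2 (a local min of the a-part); b converges to 3. The iterate converges to (-2, 3).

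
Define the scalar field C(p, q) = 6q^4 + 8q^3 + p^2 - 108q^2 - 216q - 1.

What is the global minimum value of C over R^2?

C(p,q) separates as A(p) + B(q) − 1, so its minimum is min A + min B − 1.
A'(p) = 2p vanishes at p ∈ {0}; B'(q) = 24(q - 3)(q + 1)(q + 3) vanishes at q ∈ {-3, -1, 3}.
Local minima of A (where A''>0): A(0)=0. Local minima of B: B(-3)=-54, B(3)=-918.
So the global minimum of C is A(0) + B(3) − 1 = 0 − 918 − 1 = -919, attained at (0, 3).

-919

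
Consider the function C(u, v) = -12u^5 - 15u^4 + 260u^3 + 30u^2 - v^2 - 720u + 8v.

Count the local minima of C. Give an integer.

C separates as a function of u plus a function of v, so ∇C=0 decouples.
∂C/∂u = -60(u - 3)(u - 1)(u + 1)(u + 4) = 0 at u ∈ {-4, -1, 1, 3}; ∂C/∂v = -2(v - 4) = 0 at v ∈ {4}.
The Hessian is diagonal: diag(C_uu, C_vv). Second derivatives: C_uu(-4)=6300, C_uu(-1)=-1440, C_uu(1)=1200, C_uu(3)=-3360; C_vv(4)=-2.
Local minima occur where both diagonal entries positive: none. Count: 0.

0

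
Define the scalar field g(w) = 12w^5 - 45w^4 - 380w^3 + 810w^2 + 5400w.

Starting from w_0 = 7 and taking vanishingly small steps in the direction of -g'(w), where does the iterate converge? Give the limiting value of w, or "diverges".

5

g'(w) = 60(w - 5)(w - 3)(w + 2)(w + 3), so g'(7) = 43200.
Gradient descent moves in the -g' direction, i.e. w is decreasing.
The nearest critical point in that direction is w = 5, where g'' = 6720 > 0 (a local minimum). The iterate converges there.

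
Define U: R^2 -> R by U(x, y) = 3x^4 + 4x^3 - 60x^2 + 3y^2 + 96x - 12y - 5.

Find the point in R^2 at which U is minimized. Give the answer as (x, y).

U(x,y) separates as P(x) + Q(y) − 5, so its minimum is min P + min Q − 5.
P'(x) = 12(x - 2)(x - 1)(x + 4) vanishes at x ∈ {-4, 1, 2}; Q'(y) = 6y - 12 vanishes at y ∈ {2}.
Local minima of P (where P''>0): P(-4)=-832, P(2)=32. Local minima of Q: Q(2)=-12.
So the global minimum of U is P(-4) + Q(2) − 5 = -832 − 12 − 5 = -849, attained at (-4, 2).

(-4, 2)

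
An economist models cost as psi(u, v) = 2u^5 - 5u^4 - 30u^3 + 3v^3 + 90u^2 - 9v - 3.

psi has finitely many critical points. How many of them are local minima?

psi separates as a function of u plus a function of v, so ∇psi=0 decouples.
∂psi/∂u = 10u(u - 3)(u - 2)(u + 3) = 0 at u ∈ {-3, 0, 2, 3}; ∂psi/∂v = 9(v - 1)(v + 1) = 0 at v ∈ {-1, 1}.
The Hessian is diagonal: diag(psi_uu, psi_vv). Second derivatives: psi_uu(-3)=-900, psi_uu(0)=180, psi_uu(2)=-100, psi_uu(3)=180; psi_vv(-1)=-18, psi_vv(1)=18.
Local minima occur where both diagonal entries positive: (0, 1), (3, 1). Count: 2.

2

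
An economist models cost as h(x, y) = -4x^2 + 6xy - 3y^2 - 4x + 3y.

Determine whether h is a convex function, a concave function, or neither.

h is quadratic, so its Hessian is the constant matrix H = [[-8, 6], [6, -6]].
det(H) = 12, tr(H) = -14.
det(H) > 0 and tr(H) < 0, so H is negative definite everywhere: concave.

concave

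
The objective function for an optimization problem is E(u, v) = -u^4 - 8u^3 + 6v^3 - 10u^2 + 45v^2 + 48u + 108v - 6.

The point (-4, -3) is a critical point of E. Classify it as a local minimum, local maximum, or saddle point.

The mixed partial ∂²E/∂u∂v is 0, so the Hessian at any point is diag(E_uu, E_vv) = diag(-4(3u^2 + 12u + 5), 18(2v + 5)).
At (-4, -3): H = diag(-20, -18).
Both eigenvalues are negative, so H is negative definite: a local maximum.

local maximum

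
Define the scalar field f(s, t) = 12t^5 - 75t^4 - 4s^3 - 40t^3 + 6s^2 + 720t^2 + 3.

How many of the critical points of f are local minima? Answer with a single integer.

f separates as a function of s plus a function of t, so ∇f=0 decouples.
∂f/∂s = -12s(s - 1) = 0 at s ∈ {0, 1}; ∂f/∂t = 60t(t - 4)(t - 3)(t + 2) = 0 at t ∈ {-2, 0, 3, 4}.
The Hessian is diagonal: diag(f_ss, f_tt). Second derivatives: f_ss(0)=12, f_ss(1)=-12; f_tt(-2)=-3600, f_tt(0)=1440, f_tt(3)=-900, f_tt(4)=1440.
Local minima occur where both diagonal entries positive: (0, 0), (0, 4). Count: 2.

2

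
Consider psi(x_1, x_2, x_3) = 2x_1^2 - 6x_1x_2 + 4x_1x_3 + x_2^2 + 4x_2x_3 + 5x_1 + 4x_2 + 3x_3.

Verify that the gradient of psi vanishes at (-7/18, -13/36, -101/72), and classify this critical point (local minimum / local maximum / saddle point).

∇psi = (4x_1 - 6x_2 + 4x_3 + 5, -6x_1 + 2x_2 + 4x_3 + 4, 4x_1 + 4x_2 + 3); substituting (-7/18, -13/36, -101/72) gives ∇psi = (0, 0, 0), so (-7/18, -13/36, -101/72) is indeed a critical point.
The Hessian is constant: H = [[4, -6, 4], [-6, 2, 4], [4, 4, 0]].
Leading principal minors: Δ₁ = 4, Δ₂ = -28, Δ₃ = -288.
The minors fit neither the all-positive nor the alternating-sign pattern, so H is indefinite: a saddle point.

saddle point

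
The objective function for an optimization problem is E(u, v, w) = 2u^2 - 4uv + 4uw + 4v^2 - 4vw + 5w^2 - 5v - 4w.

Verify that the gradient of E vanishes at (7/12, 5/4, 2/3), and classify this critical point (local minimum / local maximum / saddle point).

∇E = (4u - 4v + 4w, -4u + 8v - 4w - 5, 4u - 4v + 10w - 4); substituting (7/12, 5/4, 2/3) gives ∇E = (0, 0, 0), so (7/12, 5/4, 2/3) is indeed a critical point.
The Hessian is constant: H = [[4, -4, 4], [-4, 8, -4], [4, -4, 10]].
Leading principal minors: Δ₁ = 4, Δ₂ = 16, Δ₃ = 96.
All leading minors are positive, so H is positive definite: a local minimum.

local minimum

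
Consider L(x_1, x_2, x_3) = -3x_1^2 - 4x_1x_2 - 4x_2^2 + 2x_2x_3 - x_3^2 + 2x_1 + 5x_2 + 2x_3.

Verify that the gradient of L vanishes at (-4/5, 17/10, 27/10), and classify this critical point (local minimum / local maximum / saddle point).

∇L = (-6x_1 - 4x_2 + 2, -4x_1 - 8x_2 + 2x_3 + 5, 2x_2 - 2x_3 + 2); substituting (-4/5, 17/10, 27/10) gives ∇L = (0, 0, 0), so (-4/5, 17/10, 27/10) is indeed a critical point.
The Hessian is constant: H = [[-6, -4, 0], [-4, -8, 2], [0, 2, -2]].
Leading principal minors: Δ₁ = -6, Δ₂ = 32, Δ₃ = -40.
The minors alternate sign starting negative (−, +, −), so H is negative definite: a local maximum.

local maximum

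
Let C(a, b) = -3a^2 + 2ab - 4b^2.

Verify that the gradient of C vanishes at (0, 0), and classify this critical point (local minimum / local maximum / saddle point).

∇C = (-6a + 2b, 2a - 8b); substituting (0, 0) gives ∇C = (0, 0), so (0, 0) is indeed a critical point.
The Hessian of C is constant: H = [[-6, 2], [2, -8]].
det(H) = (-6)·(-8) − 2² = 44.
det(H) > 0 and tr(H) = -14 < 0, so H is negative definite and the point is a local maximum.

local maximum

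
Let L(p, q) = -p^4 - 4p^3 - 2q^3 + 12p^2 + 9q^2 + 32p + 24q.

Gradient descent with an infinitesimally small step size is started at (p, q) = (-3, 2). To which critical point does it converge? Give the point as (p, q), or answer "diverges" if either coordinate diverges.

(-1, -1)

L is separable, so gradient descent decouples: p follows -∂L/∂p, q follows -∂L/∂q.
∂L/∂p = -4(p - 2)(p + 1)(p + 4); at p=-3 this is -40, so p increases.
∂L/∂q = -6(q - 4)(q + 1); at q=2 this is 36, so q decreases.
p converges to its nearest critical value -1 (a local min of the p-part); q converges to -1. The iterate converges to (-1, -1).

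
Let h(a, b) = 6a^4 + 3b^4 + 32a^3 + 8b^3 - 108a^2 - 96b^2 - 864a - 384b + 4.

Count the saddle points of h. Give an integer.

h separates as a function of a plus a function of b, so ∇h=0 decouples.
∂h/∂a = 24(a - 3)(a + 3)(a + 4) = 0 at a ∈ {-4, -3, 3}; ∂h/∂b = 12(b - 4)(b + 2)(b + 4) = 0 at b ∈ {-4, -2, 4}.
The Hessian is diagonal: diag(h_aa, h_bb). Second derivatives: h_aa(-4)=168, h_aa(-3)=-144, h_aa(3)=1008; h_bb(-4)=192, h_bb(-2)=-144, h_bb(4)=576.
Saddle points occur where the two diagonal entries have opposite signs: (-4, -2), (-3, -4), (-3, 4), (3, -2). Count: 4.

4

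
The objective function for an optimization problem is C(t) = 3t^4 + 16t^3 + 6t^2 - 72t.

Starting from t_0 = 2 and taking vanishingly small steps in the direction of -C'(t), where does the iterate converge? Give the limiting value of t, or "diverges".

C'(t) = 12(t - 1)(t + 2)(t + 3), so C'(2) = 240.
Gradient descent moves in the -C' direction, i.e. t is decreasing.
The nearest critical point in that direction is t = 1, where C'' = 144 > 0 (a local minimum). The iterate converges there.

1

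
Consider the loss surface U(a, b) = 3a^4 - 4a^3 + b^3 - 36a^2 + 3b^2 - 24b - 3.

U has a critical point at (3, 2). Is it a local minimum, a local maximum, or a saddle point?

The mixed partial ∂²U/∂a∂b is 0, so the Hessian at any point is diag(U_aa, U_bb) = diag(12(3a^2 - 2a - 6), 6(b + 1)).
At (3, 2): H = diag(180, 18).
Both eigenvalues are positive, so H is positive definite: a local minimum.

local minimum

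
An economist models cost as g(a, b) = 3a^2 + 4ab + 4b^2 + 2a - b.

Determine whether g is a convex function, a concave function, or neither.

g is quadratic, so its Hessian is the constant matrix H = [[6, 4], [4, 8]].
det(H) = 32, tr(H) = 14.
det(H) > 0 and tr(H) > 0, so H is positive definite everywhere: convex.

convex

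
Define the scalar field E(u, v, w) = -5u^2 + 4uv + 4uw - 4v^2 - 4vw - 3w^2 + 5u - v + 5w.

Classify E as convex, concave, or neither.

concave

E is quadratic, so its Hessian is the constant matrix H = [[-10, 4, 4], [4, -8, -4], [4, -4, -6]].
Leading principal minors: -10, 64, -224.
Signs alternate −, +, − ⇒ H ≺ 0 ⇒ concave.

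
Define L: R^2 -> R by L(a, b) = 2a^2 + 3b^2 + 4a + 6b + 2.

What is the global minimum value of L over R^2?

-3

L(a,b) separates as P(a) + Q(b) + 2, so its minimum is min P + min Q + 2.
P'(a) = 4a + 4 vanishes at a ∈ {-1}; Q'(b) = 6b + 6 vanishes at b ∈ {-1}.
Local minima of P (where P''>0): P(-1)=-2. Local minima of Q: Q(-1)=-3.
So the global minimum of L is P(-1) + Q(-1) + 2 = -2 − 3 + 2 = -3, attained at (-1, -1).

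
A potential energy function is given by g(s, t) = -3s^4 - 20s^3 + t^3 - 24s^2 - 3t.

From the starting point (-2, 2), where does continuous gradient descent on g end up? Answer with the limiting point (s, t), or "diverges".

g is separable, so gradient descent decouples: s follows -∂g/∂s, t follows -∂g/∂t.
∂g/∂s = -12s(s + 1)(s + 4); at s=-2 this is -48, so s increases.
∂g/∂t = 3(t - 1)(t + 1); at t=2 this is 9, so t decreases.
s converges to its nearest critical value -1 (a local min of the s-part); t converges to 1. The iterate converges to (-1, 1).

(-1, 1)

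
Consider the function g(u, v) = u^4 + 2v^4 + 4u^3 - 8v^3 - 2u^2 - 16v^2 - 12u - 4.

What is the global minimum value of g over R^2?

g(u,v) separates as P(u) + Q(v) − 4, so its minimum is min P + min Q − 4.
P'(u) = 4(u - 1)(u + 1)(u + 3) vanishes at u ∈ {-3, -1, 1}; Q'(v) = 8v(v - 4)(v + 1) vanishes at v ∈ {-1, 0, 4}.
Local minima of P (where P''>0): P(-3)=-9, P(1)=-9. Local minima of Q: Q(-1)=-6, Q(4)=-256.
So the global minimum of g is P(-3) + Q(4) − 4 = -9 − 256 − 4 = -269, attained at (-3, 4).

-269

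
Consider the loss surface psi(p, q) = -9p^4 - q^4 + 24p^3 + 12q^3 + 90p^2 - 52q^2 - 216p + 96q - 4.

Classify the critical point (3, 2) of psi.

The mixed partial ∂²psi/∂p∂q is 0, so the Hessian at any point is diag(psi_pp, psi_qq) = diag(36(-3p^2 + 4p + 5), 4(-3q^2 + 18q - 26)).
At (3, 2): H = diag(-360, -8).
Both eigenvalues are negative, so H is negative definite: a local maximum.

local maximum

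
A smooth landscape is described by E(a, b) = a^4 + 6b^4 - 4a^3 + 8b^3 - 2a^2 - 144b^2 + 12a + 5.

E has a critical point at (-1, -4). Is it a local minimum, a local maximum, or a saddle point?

The mixed partial ∂²E/∂a∂b is 0, so the Hessian at any point is diag(E_aa, E_bb) = diag(4(3a^2 - 6a - 1), 24(3b^2 + 2b - 12)).
At (-1, -4): H = diag(32, 672).
Both eigenvalues are positive, so H is positive definite: a local minimum.

local minimum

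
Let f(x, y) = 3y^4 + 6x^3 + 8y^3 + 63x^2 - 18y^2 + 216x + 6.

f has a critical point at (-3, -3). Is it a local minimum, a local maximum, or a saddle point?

local minimum

The mixed partial ∂²f/∂x∂y is 0, so the Hessian at any point is diag(f_xx, f_yy) = diag(18(2x + 7), 12(3y^2 + 4y - 3)).
At (-3, -3): H = diag(18, 144).
Both eigenvalues are positive, so H is positive definite: a local minimum.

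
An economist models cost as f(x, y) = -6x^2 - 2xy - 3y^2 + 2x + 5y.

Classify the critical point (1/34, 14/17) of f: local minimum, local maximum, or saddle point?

local maximum

The Hessian of f is constant: H = [[-12, -2], [-2, -6]].
det(H) = (-12)·(-6) − (-2)² = 68.
det(H) > 0 and tr(H) = -18 < 0, so H is negative definite and the point is a local maximum.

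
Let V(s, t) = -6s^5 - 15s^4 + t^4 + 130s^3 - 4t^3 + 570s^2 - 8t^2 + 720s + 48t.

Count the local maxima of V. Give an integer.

2

V separates as a function of s plus a function of t, so ∇V=0 decouples.
∂V/∂s = -30(s - 4)(s + 1)(s + 2)(s + 3) = 0 at s ∈ {-3, -2, -1, 4}; ∂V/∂t = 4(t - 3)(t - 2)(t + 2) = 0 at t ∈ {-2, 2, 3}.
The Hessian is diagonal: diag(V_ss, V_tt). Second derivatives: V_ss(-3)=420, V_ss(-2)=-180, V_ss(-1)=300, V_ss(4)=-6300; V_tt(-2)=80, V_tt(2)=-16, V_tt(3)=20.
Local maxima occur where both diagonal entries negative: (-2, 2), (4, 2). Count: 2.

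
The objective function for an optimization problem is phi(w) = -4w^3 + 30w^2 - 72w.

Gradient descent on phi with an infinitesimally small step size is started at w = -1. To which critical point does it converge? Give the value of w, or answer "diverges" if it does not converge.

phi'(w) = -12(w - 3)(w - 2), so phi'(-1) = -144.
Gradient descent moves in the -phi' direction, i.e. w is increasing.
The nearest critical point in that direction is w = 2, where phi'' = 12 > 0 (a local minimum). The iterate converges there.

2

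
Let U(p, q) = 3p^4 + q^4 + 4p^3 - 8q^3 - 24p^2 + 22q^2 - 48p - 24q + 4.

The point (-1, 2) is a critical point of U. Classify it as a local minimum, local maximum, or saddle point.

local maximum

The mixed partial ∂²U/∂p∂q is 0, so the Hessian at any point is diag(U_pp, U_qq) = diag(12(3p^2 + 2p - 4), 4(3q^2 - 12q + 11)).
At (-1, 2): H = diag(-36, -4).
Both eigenvalues are negative, so H is negative definite: a local maximum.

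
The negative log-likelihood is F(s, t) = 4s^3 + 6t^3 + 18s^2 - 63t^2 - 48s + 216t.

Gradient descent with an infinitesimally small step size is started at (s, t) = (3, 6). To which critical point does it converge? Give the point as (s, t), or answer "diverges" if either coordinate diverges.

(1, 4)

F is separable, so gradient descent decouples: s follows -∂F/∂s, t follows -∂F/∂t.
∂F/∂s = 12(s - 1)(s + 4); at s=3 this is 168, so s decreases.
∂F/∂t = 18(t - 4)(t - 3); at t=6 this is 108, so t decreases.
s converges to its nearest critical value 1 (a local min of the s-part); t converges to 4. The iterate converges to (1, 4).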